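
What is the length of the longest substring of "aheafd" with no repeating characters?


Input: "aheafd"
Sliding window (track last position of each char):
  Position 0 ('a'): window [0,0] length 1 -- new best
  Position 1 ('h'): window [0,1] length 2 -- new best
  Position 2 ('e'): window [0,2] length 3 -- new best
  Position 3 ('a'): repeat (last at 0), move window start to 1
  Position 3 ('a'): window [1,3] length 3
  Position 4 ('f'): window [1,4] length 4 -- new best
  Position 5 ('d'): window [1,5] length 5 -- new best
Longest substring with no repeats: "heafd" with length 5

5


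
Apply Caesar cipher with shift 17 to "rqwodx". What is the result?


Caesar cipher: shift "rqwodx" by 17
  'r' (pos 17) + 17 = pos 8 = 'i'
  'q' (pos 16) + 17 = pos 7 = 'h'
  'w' (pos 22) + 17 = pos 13 = 'n'
  'o' (pos 14) + 17 = pos 5 = 'f'
  'd' (pos 3) + 17 = pos 20 = 'u'
  'x' (pos 23) + 17 = pos 14 = 'o'
Result: ihnfuo

ihnfuo


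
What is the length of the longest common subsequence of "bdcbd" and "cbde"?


LCS of "bdcbd" and "cbde"
DP table:
           c    b    d    e
      0    0    0    0    0
  b   0    0    1    1    1
  d   0    0    1    2    2
  c   0    1    1    2    2
  b   0    1    2    2    2
  d   0    1    2    3    3
LCS length = dp[5][4] = 3

3


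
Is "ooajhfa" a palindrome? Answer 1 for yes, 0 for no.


Input: ooajhfa
Reversed: afhjaoo
  Compare pos 0 ('o') with pos 6 ('a'): MISMATCH
  Compare pos 1 ('o') with pos 5 ('f'): MISMATCH
  Compare pos 2 ('a') with pos 4 ('h'): MISMATCH
Result: not a palindrome

0


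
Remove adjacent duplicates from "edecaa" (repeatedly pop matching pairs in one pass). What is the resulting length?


Input: edecaa
Stack-based adjacent duplicate removal:
  Read 'e': push. Stack: e
  Read 'd': push. Stack: ed
  Read 'e': push. Stack: ede
  Read 'c': push. Stack: edec
  Read 'a': push. Stack: edeca
  Read 'a': matches stack top 'a' => pop. Stack: edec
Final stack: "edec" (length 4)

4


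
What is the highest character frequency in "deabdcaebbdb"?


Input: deabdcaebbdb
Character counts:
  'a': 2
  'b': 4
  'c': 1
  'd': 3
  'e': 2
Maximum frequency: 4

4


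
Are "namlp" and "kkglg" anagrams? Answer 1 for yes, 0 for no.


Strings: "namlp", "kkglg"
Sorted first:  almnp
Sorted second: ggkkl
Differ at position 0: 'a' vs 'g' => not anagrams

0


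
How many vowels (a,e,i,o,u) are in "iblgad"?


Input: iblgad
Checking each character:
  'i' at position 0: vowel (running total: 1)
  'b' at position 1: consonant
  'l' at position 2: consonant
  'g' at position 3: consonant
  'a' at position 4: vowel (running total: 2)
  'd' at position 5: consonant
Total vowels: 2

2


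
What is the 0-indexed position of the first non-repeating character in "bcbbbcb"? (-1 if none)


Input: bcbbbcb
Character frequencies:
  'b': 5
  'c': 2
Scanning left to right for freq == 1:
  Position 0 ('b'): freq=5, skip
  Position 1 ('c'): freq=2, skip
  Position 2 ('b'): freq=5, skip
  Position 3 ('b'): freq=5, skip
  Position 4 ('b'): freq=5, skip
  Position 5 ('c'): freq=2, skip
  Position 6 ('b'): freq=5, skip
  No unique character found => answer = -1

-1


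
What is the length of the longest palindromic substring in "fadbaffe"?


Input: "fadbaffe"
Checking substrings for palindromes:
  [5:7] "ff" (len 2) => palindrome
Longest palindromic substring: "ff" with length 2

2


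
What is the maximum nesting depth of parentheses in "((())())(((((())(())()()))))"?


Input: "((())())(((((())(())()()))))"
Tracking depth:
  Position 0 '(': depth becomes 1
  Position 1 '(': depth becomes 2
  Position 2 '(': depth becomes 3
  Position 3 ')': depth becomes 2
  Position 4 ')': depth becomes 1
  Position 5 '(': depth becomes 2
  Position 6 ')': depth becomes 1
  Position 7 ')': depth becomes 0
  Position 8 '(': depth becomes 1
  Position 9 '(': depth becomes 2
  Position 10 '(': depth becomes 3
  Position 11 '(': depth becomes 4
  Position 12 '(': depth becomes 5
  Position 13 '(': depth becomes 6
  Position 14 ')': depth becomes 5
  Position 15 ')': depth becomes 4
  Position 16 '(': depth becomes 5
  Position 17 '(': depth becomes 6
  Position 18 ')': depth becomes 5
  Position 19 ')': depth becomes 4
  Position 20 '(': depth becomes 5
  Position 21 ')': depth becomes 4
  Position 22 '(': depth becomes 5
  Position 23 ')': depth becomes 4
  Position 24 ')': depth becomes 3
  Position 25 ')': depth becomes 2
  Position 26 ')': depth becomes 1
  Position 27 ')': depth becomes 0
Maximum depth reached: 6

6


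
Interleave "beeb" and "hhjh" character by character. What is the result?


Interleaving "beeb" and "hhjh":
  Position 0: 'b' from first, 'h' from second => "bh"
  Position 1: 'e' from first, 'h' from second => "eh"
  Position 2: 'e' from first, 'j' from second => "ej"
  Position 3: 'b' from first, 'h' from second => "bh"
Result: bhehejbh

bhehejbh


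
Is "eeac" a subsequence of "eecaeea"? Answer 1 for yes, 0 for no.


Check if "eeac" is a subsequence of "eecaeea"
Greedy scan:
  Position 0 ('e'): matches sub[0] = 'e'
  Position 1 ('e'): matches sub[1] = 'e'
  Position 2 ('c'): no match needed
  Position 3 ('a'): matches sub[2] = 'a'
  Position 4 ('e'): no match needed
  Position 5 ('e'): no match needed
  Position 6 ('a'): no match needed
Only matched 3/4 characters => not a subsequence

0


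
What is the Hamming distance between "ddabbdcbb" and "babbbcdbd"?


Comparing "ddabbdcbb" and "babbbcdbd" position by position:
  Position 0: 'd' vs 'b' => differ
  Position 1: 'd' vs 'a' => differ
  Position 2: 'a' vs 'b' => differ
  Position 3: 'b' vs 'b' => same
  Position 4: 'b' vs 'b' => same
  Position 5: 'd' vs 'c' => differ
  Position 6: 'c' vs 'd' => differ
  Position 7: 'b' vs 'b' => same
  Position 8: 'b' vs 'd' => differ
Total differences (Hamming distance): 6

6


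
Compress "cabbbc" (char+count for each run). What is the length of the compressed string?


Input: cabbbc
Runs:
  'c' x 1 => "c1"
  'a' x 1 => "a1"
  'b' x 3 => "b3"
  'c' x 1 => "c1"
Compressed: "c1a1b3c1"
Compressed length: 8

8


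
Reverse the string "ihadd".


Input: ihadd
Reading characters right to left:
  Position 4: 'd'
  Position 3: 'd'
  Position 2: 'a'
  Position 1: 'h'
  Position 0: 'i'
Reversed: ddahi

ddahi


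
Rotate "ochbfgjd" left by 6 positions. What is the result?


Input: "ochbfgjd", rotate left by 6
First 6 characters: "ochbfg"
Remaining characters: "jd"
Concatenate remaining + first: "jd" + "ochbfg" = "jdochbfg"

jdochbfg


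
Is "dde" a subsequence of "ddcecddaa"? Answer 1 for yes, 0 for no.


Check if "dde" is a subsequence of "ddcecddaa"
Greedy scan:
  Position 0 ('d'): matches sub[0] = 'd'
  Position 1 ('d'): matches sub[1] = 'd'
  Position 2 ('c'): no match needed
  Position 3 ('e'): matches sub[2] = 'e'
  Position 4 ('c'): no match needed
  Position 5 ('d'): no match needed
  Position 6 ('d'): no match needed
  Position 7 ('a'): no match needed
  Position 8 ('a'): no match needed
All 3 characters matched => is a subsequence

1


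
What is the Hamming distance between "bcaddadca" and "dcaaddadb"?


Comparing "bcaddadca" and "dcaaddadb" position by position:
  Position 0: 'b' vs 'd' => differ
  Position 1: 'c' vs 'c' => same
  Position 2: 'a' vs 'a' => same
  Position 3: 'd' vs 'a' => differ
  Position 4: 'd' vs 'd' => same
  Position 5: 'a' vs 'd' => differ
  Position 6: 'd' vs 'a' => differ
  Position 7: 'c' vs 'd' => differ
  Position 8: 'a' vs 'b' => differ
Total differences (Hamming distance): 6

6


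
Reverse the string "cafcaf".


Input: cafcaf
Reading characters right to left:
  Position 5: 'f'
  Position 4: 'a'
  Position 3: 'c'
  Position 2: 'f'
  Position 1: 'a'
  Position 0: 'c'
Reversed: facfac

facfac


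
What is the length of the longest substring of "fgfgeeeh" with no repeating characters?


Input: "fgfgeeeh"
Sliding window (track last position of each char):
  Position 0 ('f'): window [0,0] length 1 -- new best
  Position 1 ('g'): window [0,1] length 2 -- new best
  Position 2 ('f'): repeat (last at 0), move window start to 1
  Position 2 ('f'): window [1,2] length 2
  Position 3 ('g'): repeat (last at 1), move window start to 2
  Position 3 ('g'): window [2,3] length 2
  Position 4 ('e'): window [2,4] length 3 -- new best
  Position 5 ('e'): repeat (last at 4), move window start to 5
  Position 5 ('e'): window [5,5] length 1
  Position 6 ('e'): repeat (last at 5), move window start to 6
  Position 6 ('e'): window [6,6] length 1
  Position 7 ('h'): window [6,7] length 2
Longest substring with no repeats: "fge" with length 3

3


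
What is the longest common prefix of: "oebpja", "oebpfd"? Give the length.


Words: oebpja, oebpfd
  Position 0: all 'o' => match
  Position 1: all 'e' => match
  Position 2: all 'b' => match
  Position 3: all 'p' => match
  Position 4: ('j', 'f') => mismatch, stop
LCP = "oebp" (length 4)

4


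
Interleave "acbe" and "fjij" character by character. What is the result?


Interleaving "acbe" and "fjij":
  Position 0: 'a' from first, 'f' from second => "af"
  Position 1: 'c' from first, 'j' from second => "cj"
  Position 2: 'b' from first, 'i' from second => "bi"
  Position 3: 'e' from first, 'j' from second => "ej"
Result: afcjbiej

afcjbiej


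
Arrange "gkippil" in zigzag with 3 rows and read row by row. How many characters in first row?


Zigzag "gkippil" into 3 rows:
Placing characters:
  'g' => row 0
  'k' => row 1
  'i' => row 2
  'p' => row 1
  'p' => row 0
  'i' => row 1
  'l' => row 2
Rows:
  Row 0: "gp"
  Row 1: "kpi"
  Row 2: "il"
First row length: 2

2


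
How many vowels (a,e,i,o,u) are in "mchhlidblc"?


Input: mchhlidblc
Checking each character:
  'm' at position 0: consonant
  'c' at position 1: consonant
  'h' at position 2: consonant
  'h' at position 3: consonant
  'l' at position 4: consonant
  'i' at position 5: vowel (running total: 1)
  'd' at position 6: consonant
  'b' at position 7: consonant
  'l' at position 8: consonant
  'c' at position 9: consonant
Total vowels: 1

1


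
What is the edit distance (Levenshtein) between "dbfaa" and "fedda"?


Computing edit distance: "dbfaa" -> "fedda"
DP table:
           f    e    d    d    a
      0    1    2    3    4    5
  d   1    1    2    2    3    4
  b   2    2    2    3    3    4
  f   3    2    3    3    4    4
  a   4    3    3    4    4    4
  a   5    4    4    4    5    4
Edit distance = dp[5][5] = 4

4


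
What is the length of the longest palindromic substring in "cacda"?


Input: "cacda"
Checking substrings for palindromes:
  [0:3] "cac" (len 3) => palindrome
Longest palindromic substring: "cac" with length 3

3


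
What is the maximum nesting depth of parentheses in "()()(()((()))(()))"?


Input: "()()(()((()))(()))"
Tracking depth:
  Position 0 '(': depth becomes 1
  Position 1 ')': depth becomes 0
  Position 2 '(': depth becomes 1
  Position 3 ')': depth becomes 0
  Position 4 '(': depth becomes 1
  Position 5 '(': depth becomes 2
  Position 6 ')': depth becomes 1
  Position 7 '(': depth becomes 2
  Position 8 '(': depth becomes 3
  Position 9 '(': depth becomes 4
  Position 10 ')': depth becomes 3
  Position 11 ')': depth becomes 2
  Position 12 ')': depth becomes 1
  Position 13 '(': depth becomes 2
  Position 14 '(': depth becomes 3
  Position 15 ')': depth becomes 2
  Position 16 ')': depth becomes 1
  Position 17 ')': depth becomes 0
Maximum depth reached: 4

4


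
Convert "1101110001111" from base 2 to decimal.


Input: "1101110001111" in base 2
Positional expansion:
  Digit '1' (value 1) x 2^12 = 4096
  Digit '1' (value 1) x 2^11 = 2048
  Digit '0' (value 0) x 2^10 = 0
  Digit '1' (value 1) x 2^9 = 512
  Digit '1' (value 1) x 2^8 = 256
  Digit '1' (value 1) x 2^7 = 128
  Digit '0' (value 0) x 2^6 = 0
  Digit '0' (value 0) x 2^5 = 0
  Digit '0' (value 0) x 2^4 = 0
  Digit '1' (value 1) x 2^3 = 8
  Digit '1' (value 1) x 2^2 = 4
  Digit '1' (value 1) x 2^1 = 2
  Digit '1' (value 1) x 2^0 = 1
Sum = 7055

7055


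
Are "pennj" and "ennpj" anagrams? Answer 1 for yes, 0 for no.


Strings: "pennj", "ennpj"
Sorted first:  ejnnp
Sorted second: ejnnp
Sorted forms match => anagrams

1


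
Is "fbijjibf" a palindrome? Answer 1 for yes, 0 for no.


Input: fbijjibf
Reversed: fbijjibf
  Compare pos 0 ('f') with pos 7 ('f'): match
  Compare pos 1 ('b') with pos 6 ('b'): match
  Compare pos 2 ('i') with pos 5 ('i'): match
  Compare pos 3 ('j') with pos 4 ('j'): match
Result: palindrome

1


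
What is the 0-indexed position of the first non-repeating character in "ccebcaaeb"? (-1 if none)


Input: ccebcaaeb
Character frequencies:
  'a': 2
  'b': 2
  'c': 3
  'e': 2
Scanning left to right for freq == 1:
  Position 0 ('c'): freq=3, skip
  Position 1 ('c'): freq=3, skip
  Position 2 ('e'): freq=2, skip
  Position 3 ('b'): freq=2, skip
  Position 4 ('c'): freq=3, skip
  Position 5 ('a'): freq=2, skip
  Position 6 ('a'): freq=2, skip
  Position 7 ('e'): freq=2, skip
  Position 8 ('b'): freq=2, skip
  No unique character found => answer = -1

-1


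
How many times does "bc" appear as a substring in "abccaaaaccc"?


Searching for "bc" in "abccaaaaccc"
Scanning each position:
  Position 0: "ab" => no
  Position 1: "bc" => MATCH
  Position 2: "cc" => no
  Position 3: "ca" => no
  Position 4: "aa" => no
  Position 5: "aa" => no
  Position 6: "aa" => no
  Position 7: "ac" => no
  Position 8: "cc" => no
  Position 9: "cc" => no
Total occurrences: 1

1


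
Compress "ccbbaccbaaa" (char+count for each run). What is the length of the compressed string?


Input: ccbbaccbaaa
Runs:
  'c' x 2 => "c2"
  'b' x 2 => "b2"
  'a' x 1 => "a1"
  'c' x 2 => "c2"
  'b' x 1 => "b1"
  'a' x 3 => "a3"
Compressed: "c2b2a1c2b1a3"
Compressed length: 12

12


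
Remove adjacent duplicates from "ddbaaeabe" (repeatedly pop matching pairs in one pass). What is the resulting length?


Input: ddbaaeabe
Stack-based adjacent duplicate removal:
  Read 'd': push. Stack: d
  Read 'd': matches stack top 'd' => pop. Stack: (empty)
  Read 'b': push. Stack: b
  Read 'a': push. Stack: ba
  Read 'a': matches stack top 'a' => pop. Stack: b
  Read 'e': push. Stack: be
  Read 'a': push. Stack: bea
  Read 'b': push. Stack: beab
  Read 'e': push. Stack: beabe
Final stack: "beabe" (length 5)

5


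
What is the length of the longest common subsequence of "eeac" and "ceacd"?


LCS of "eeac" and "ceacd"
DP table:
           c    e    a    c    d
      0    0    0    0    0    0
  e   0    0    1    1    1    1
  e   0    0    1    1    1    1
  a   0    0    1    2    2    2
  c   0    1    1    2    3    3
LCS length = dp[4][5] = 3

3


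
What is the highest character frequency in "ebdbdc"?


Input: ebdbdc
Character counts:
  'b': 2
  'c': 1
  'd': 2
  'e': 1
Maximum frequency: 2

2


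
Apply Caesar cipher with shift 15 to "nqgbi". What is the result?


Caesar cipher: shift "nqgbi" by 15
  'n' (pos 13) + 15 = pos 2 = 'c'
  'q' (pos 16) + 15 = pos 5 = 'f'
  'g' (pos 6) + 15 = pos 21 = 'v'
  'b' (pos 1) + 15 = pos 16 = 'q'
  'i' (pos 8) + 15 = pos 23 = 'x'
Result: cfvqx

cfvqx


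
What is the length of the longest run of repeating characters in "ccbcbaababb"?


Input: "ccbcbaababb"
Scanning for longest run:
  Position 1 ('c'): continues run of 'c', length=2
  Position 2 ('b'): new char, reset run to 1
  Position 3 ('c'): new char, reset run to 1
  Position 4 ('b'): new char, reset run to 1
  Position 5 ('a'): new char, reset run to 1
  Position 6 ('a'): continues run of 'a', length=2
  Position 7 ('b'): new char, reset run to 1
  Position 8 ('a'): new char, reset run to 1
  Position 9 ('b'): new char, reset run to 1
  Position 10 ('b'): continues run of 'b', length=2
Longest run: 'c' with length 2

2


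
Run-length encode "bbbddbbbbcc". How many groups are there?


Input: bbbddbbbbcc
Scanning for consecutive runs:
  Group 1: 'b' x 3 (positions 0-2)
  Group 2: 'd' x 2 (positions 3-4)
  Group 3: 'b' x 4 (positions 5-8)
  Group 4: 'c' x 2 (positions 9-10)
Total groups: 4

4


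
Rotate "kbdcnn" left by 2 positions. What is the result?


Input: "kbdcnn", rotate left by 2
First 2 characters: "kb"
Remaining characters: "dcnn"
Concatenate remaining + first: "dcnn" + "kb" = "dcnnkb"

dcnnkb


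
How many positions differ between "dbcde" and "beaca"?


Comparing "dbcde" and "beaca" position by position:
  Position 0: 'd' vs 'b' => DIFFER
  Position 1: 'b' vs 'e' => DIFFER
  Position 2: 'c' vs 'a' => DIFFER
  Position 3: 'd' vs 'c' => DIFFER
  Position 4: 'e' vs 'a' => DIFFER
Positions that differ: 5

5


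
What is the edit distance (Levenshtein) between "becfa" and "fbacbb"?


Computing edit distance: "becfa" -> "fbacbb"
DP table:
           f    b    a    c    b    b
      0    1    2    3    4    5    6
  b   1    1    1    2    3    4    5
  e   2    2    2    2    3    4    5
  c   3    3    3    3    2    3    4
  f   4    3    4    4    3    3    4
  a   5    4    4    4    4    4    4
Edit distance = dp[5][6] = 4

4


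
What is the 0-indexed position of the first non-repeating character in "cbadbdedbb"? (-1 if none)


Input: cbadbdedbb
Character frequencies:
  'a': 1
  'b': 4
  'c': 1
  'd': 3
  'e': 1
Scanning left to right for freq == 1:
  Position 0 ('c'): unique! => answer = 0

0


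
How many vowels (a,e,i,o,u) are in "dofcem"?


Input: dofcem
Checking each character:
  'd' at position 0: consonant
  'o' at position 1: vowel (running total: 1)
  'f' at position 2: consonant
  'c' at position 3: consonant
  'e' at position 4: vowel (running total: 2)
  'm' at position 5: consonant
Total vowels: 2

2


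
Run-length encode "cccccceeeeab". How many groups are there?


Input: cccccceeeeab
Scanning for consecutive runs:
  Group 1: 'c' x 6 (positions 0-5)
  Group 2: 'e' x 4 (positions 6-9)
  Group 3: 'a' x 1 (positions 10-10)
  Group 4: 'b' x 1 (positions 11-11)
Total groups: 4

4


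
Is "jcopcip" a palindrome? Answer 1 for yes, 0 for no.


Input: jcopcip
Reversed: picpocj
  Compare pos 0 ('j') with pos 6 ('p'): MISMATCH
  Compare pos 1 ('c') with pos 5 ('i'): MISMATCH
  Compare pos 2 ('o') with pos 4 ('c'): MISMATCH
Result: not a palindrome

0


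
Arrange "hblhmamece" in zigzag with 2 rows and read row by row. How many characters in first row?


Zigzag "hblhmamece" into 2 rows:
Placing characters:
  'h' => row 0
  'b' => row 1
  'l' => row 0
  'h' => row 1
  'm' => row 0
  'a' => row 1
  'm' => row 0
  'e' => row 1
  'c' => row 0
  'e' => row 1
Rows:
  Row 0: "hlmmc"
  Row 1: "bhaee"
First row length: 5

5


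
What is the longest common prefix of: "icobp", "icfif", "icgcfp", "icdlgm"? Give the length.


Words: icobp, icfif, icgcfp, icdlgm
  Position 0: all 'i' => match
  Position 1: all 'c' => match
  Position 2: ('o', 'f', 'g', 'd') => mismatch, stop
LCP = "ic" (length 2)

2


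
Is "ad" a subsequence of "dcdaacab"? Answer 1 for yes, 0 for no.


Check if "ad" is a subsequence of "dcdaacab"
Greedy scan:
  Position 0 ('d'): no match needed
  Position 1 ('c'): no match needed
  Position 2 ('d'): no match needed
  Position 3 ('a'): matches sub[0] = 'a'
  Position 4 ('a'): no match needed
  Position 5 ('c'): no match needed
  Position 6 ('a'): no match needed
  Position 7 ('b'): no match needed
Only matched 1/2 characters => not a subsequence

0


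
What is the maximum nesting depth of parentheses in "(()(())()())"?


Input: "(()(())()())"
Tracking depth:
  Position 0 '(': depth becomes 1
  Position 1 '(': depth becomes 2
  Position 2 ')': depth becomes 1
  Position 3 '(': depth becomes 2
  Position 4 '(': depth becomes 3
  Position 5 ')': depth becomes 2
  Position 6 ')': depth becomes 1
  Position 7 '(': depth becomes 2
  Position 8 ')': depth becomes 1
  Position 9 '(': depth becomes 2
  Position 10 ')': depth becomes 1
  Position 11 ')': depth becomes 0
Maximum depth reached: 3

3


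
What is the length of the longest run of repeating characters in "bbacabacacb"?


Input: "bbacabacacb"
Scanning for longest run:
  Position 1 ('b'): continues run of 'b', length=2
  Position 2 ('a'): new char, reset run to 1
  Position 3 ('c'): new char, reset run to 1
  Position 4 ('a'): new char, reset run to 1
  Position 5 ('b'): new char, reset run to 1
  Position 6 ('a'): new char, reset run to 1
  Position 7 ('c'): new char, reset run to 1
  Position 8 ('a'): new char, reset run to 1
  Position 9 ('c'): new char, reset run to 1
  Position 10 ('b'): new char, reset run to 1
Longest run: 'b' with length 2

2


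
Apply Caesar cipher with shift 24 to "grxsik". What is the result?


Caesar cipher: shift "grxsik" by 24
  'g' (pos 6) + 24 = pos 4 = 'e'
  'r' (pos 17) + 24 = pos 15 = 'p'
  'x' (pos 23) + 24 = pos 21 = 'v'
  's' (pos 18) + 24 = pos 16 = 'q'
  'i' (pos 8) + 24 = pos 6 = 'g'
  'k' (pos 10) + 24 = pos 8 = 'i'
Result: epvqgi

epvqgi


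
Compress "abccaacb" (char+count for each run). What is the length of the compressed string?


Input: abccaacb
Runs:
  'a' x 1 => "a1"
  'b' x 1 => "b1"
  'c' x 2 => "c2"
  'a' x 2 => "a2"
  'c' x 1 => "c1"
  'b' x 1 => "b1"
Compressed: "a1b1c2a2c1b1"
Compressed length: 12

12


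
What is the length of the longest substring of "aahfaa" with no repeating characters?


Input: "aahfaa"
Sliding window (track last position of each char):
  Position 0 ('a'): window [0,0] length 1 -- new best
  Position 1 ('a'): repeat (last at 0), move window start to 1
  Position 1 ('a'): window [1,1] length 1
  Position 2 ('h'): window [1,2] length 2 -- new best
  Position 3 ('f'): window [1,3] length 3 -- new best
  Position 4 ('a'): repeat (last at 1), move window start to 2
  Position 4 ('a'): window [2,4] length 3
  Position 5 ('a'): repeat (last at 4), move window start to 5
  Position 5 ('a'): window [5,5] length 1
Longest substring with no repeats: "ahf" with length 3

3


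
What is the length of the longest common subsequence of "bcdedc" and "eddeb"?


LCS of "bcdedc" and "eddeb"
DP table:
           e    d    d    e    b
      0    0    0    0    0    0
  b   0    0    0    0    0    1
  c   0    0    0    0    0    1
  d   0    0    1    1    1    1
  e   0    1    1    1    2    2
  d   0    1    2    2    2    2
  c   0    1    2    2    2    2
LCS length = dp[6][5] = 2

2


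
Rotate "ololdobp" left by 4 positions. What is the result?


Input: "ololdobp", rotate left by 4
First 4 characters: "olol"
Remaining characters: "dobp"
Concatenate remaining + first: "dobp" + "olol" = "dobpolol"

dobpolol


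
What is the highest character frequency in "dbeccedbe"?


Input: dbeccedbe
Character counts:
  'b': 2
  'c': 2
  'd': 2
  'e': 3
Maximum frequency: 3

3


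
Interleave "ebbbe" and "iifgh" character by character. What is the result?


Interleaving "ebbbe" and "iifgh":
  Position 0: 'e' from first, 'i' from second => "ei"
  Position 1: 'b' from first, 'i' from second => "bi"
  Position 2: 'b' from first, 'f' from second => "bf"
  Position 3: 'b' from first, 'g' from second => "bg"
  Position 4: 'e' from first, 'h' from second => "eh"
Result: eibibfbgeh

eibibfbgeh


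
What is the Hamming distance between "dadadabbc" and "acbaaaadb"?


Comparing "dadadabbc" and "acbaaaadb" position by position:
  Position 0: 'd' vs 'a' => differ
  Position 1: 'a' vs 'c' => differ
  Position 2: 'd' vs 'b' => differ
  Position 3: 'a' vs 'a' => same
  Position 4: 'd' vs 'a' => differ
  Position 5: 'a' vs 'a' => same
  Position 6: 'b' vs 'a' => differ
  Position 7: 'b' vs 'd' => differ
  Position 8: 'c' vs 'b' => differ
Total differences (Hamming distance): 7

7


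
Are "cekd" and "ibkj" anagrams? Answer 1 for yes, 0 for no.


Strings: "cekd", "ibkj"
Sorted first:  cdek
Sorted second: bijk
Differ at position 0: 'c' vs 'b' => not anagrams

0


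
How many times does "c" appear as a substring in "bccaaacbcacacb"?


Searching for "c" in "bccaaacbcacacb"
Scanning each position:
  Position 0: "b" => no
  Position 1: "c" => MATCH
  Position 2: "c" => MATCH
  Position 3: "a" => no
  Position 4: "a" => no
  Position 5: "a" => no
  Position 6: "c" => MATCH
  Position 7: "b" => no
  Position 8: "c" => MATCH
  Position 9: "a" => no
  Position 10: "c" => MATCH
  Position 11: "a" => no
  Position 12: "c" => MATCH
  Position 13: "b" => no
Total occurrences: 6

6


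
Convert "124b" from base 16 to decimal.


Input: "124b" in base 16
Positional expansion:
  Digit '1' (value 1) x 16^3 = 4096
  Digit '2' (value 2) x 16^2 = 512
  Digit '4' (value 4) x 16^1 = 64
  Digit 'b' (value 11) x 16^0 = 11
Sum = 4683

4683


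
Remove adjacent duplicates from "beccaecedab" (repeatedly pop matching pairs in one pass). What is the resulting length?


Input: beccaecedab
Stack-based adjacent duplicate removal:
  Read 'b': push. Stack: b
  Read 'e': push. Stack: be
  Read 'c': push. Stack: bec
  Read 'c': matches stack top 'c' => pop. Stack: be
  Read 'a': push. Stack: bea
  Read 'e': push. Stack: beae
  Read 'c': push. Stack: beaec
  Read 'e': push. Stack: beaece
  Read 'd': push. Stack: beaeced
  Read 'a': push. Stack: beaeceda
  Read 'b': push. Stack: beaecedab
Final stack: "beaecedab" (length 9)

9


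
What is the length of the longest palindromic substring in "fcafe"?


Input: "fcafe"
Checking substrings for palindromes:
  No multi-char palindromic substrings found
Longest palindromic substring: "f" with length 1

1


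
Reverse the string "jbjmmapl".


Input: jbjmmapl
Reading characters right to left:
  Position 7: 'l'
  Position 6: 'p'
  Position 5: 'a'
  Position 4: 'm'
  Position 3: 'm'
  Position 2: 'j'
  Position 1: 'b'
  Position 0: 'j'
Reversed: lpammjbj

lpammjbj


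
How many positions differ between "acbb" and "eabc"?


Comparing "acbb" and "eabc" position by position:
  Position 0: 'a' vs 'e' => DIFFER
  Position 1: 'c' vs 'a' => DIFFER
  Position 2: 'b' vs 'b' => same
  Position 3: 'b' vs 'c' => DIFFER
Positions that differ: 3

3


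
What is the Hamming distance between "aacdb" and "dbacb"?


Comparing "aacdb" and "dbacb" position by position:
  Position 0: 'a' vs 'd' => differ
  Position 1: 'a' vs 'b' => differ
  Position 2: 'c' vs 'a' => differ
  Position 3: 'd' vs 'c' => differ
  Position 4: 'b' vs 'b' => same
Total differences (Hamming distance): 4

4


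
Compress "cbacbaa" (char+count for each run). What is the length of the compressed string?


Input: cbacbaa
Runs:
  'c' x 1 => "c1"
  'b' x 1 => "b1"
  'a' x 1 => "a1"
  'c' x 1 => "c1"
  'b' x 1 => "b1"
  'a' x 2 => "a2"
Compressed: "c1b1a1c1b1a2"
Compressed length: 12

12


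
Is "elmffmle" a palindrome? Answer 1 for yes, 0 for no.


Input: elmffmle
Reversed: elmffmle
  Compare pos 0 ('e') with pos 7 ('e'): match
  Compare pos 1 ('l') with pos 6 ('l'): match
  Compare pos 2 ('m') with pos 5 ('m'): match
  Compare pos 3 ('f') with pos 4 ('f'): match
Result: palindrome

1


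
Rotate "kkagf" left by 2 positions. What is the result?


Input: "kkagf", rotate left by 2
First 2 characters: "kk"
Remaining characters: "agf"
Concatenate remaining + first: "agf" + "kk" = "agfkk"

agfkk


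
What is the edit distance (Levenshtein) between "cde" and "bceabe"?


Computing edit distance: "cde" -> "bceabe"
DP table:
           b    c    e    a    b    e
      0    1    2    3    4    5    6
  c   1    1    1    2    3    4    5
  d   2    2    2    2    3    4    5
  e   3    3    3    2    3    4    4
Edit distance = dp[3][6] = 4

4


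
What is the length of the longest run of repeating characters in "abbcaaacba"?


Input: "abbcaaacba"
Scanning for longest run:
  Position 1 ('b'): new char, reset run to 1
  Position 2 ('b'): continues run of 'b', length=2
  Position 3 ('c'): new char, reset run to 1
  Position 4 ('a'): new char, reset run to 1
  Position 5 ('a'): continues run of 'a', length=2
  Position 6 ('a'): continues run of 'a', length=3
  Position 7 ('c'): new char, reset run to 1
  Position 8 ('b'): new char, reset run to 1
  Position 9 ('a'): new char, reset run to 1
Longest run: 'a' with length 3

3


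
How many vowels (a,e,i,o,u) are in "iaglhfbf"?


Input: iaglhfbf
Checking each character:
  'i' at position 0: vowel (running total: 1)
  'a' at position 1: vowel (running total: 2)
  'g' at position 2: consonant
  'l' at position 3: consonant
  'h' at position 4: consonant
  'f' at position 5: consonant
  'b' at position 6: consonant
  'f' at position 7: consonant
Total vowels: 2

2


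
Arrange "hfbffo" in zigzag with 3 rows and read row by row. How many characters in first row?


Zigzag "hfbffo" into 3 rows:
Placing characters:
  'h' => row 0
  'f' => row 1
  'b' => row 2
  'f' => row 1
  'f' => row 0
  'o' => row 1
Rows:
  Row 0: "hf"
  Row 1: "ffo"
  Row 2: "b"
First row length: 2

2


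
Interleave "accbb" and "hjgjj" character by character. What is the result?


Interleaving "accbb" and "hjgjj":
  Position 0: 'a' from first, 'h' from second => "ah"
  Position 1: 'c' from first, 'j' from second => "cj"
  Position 2: 'c' from first, 'g' from second => "cg"
  Position 3: 'b' from first, 'j' from second => "bj"
  Position 4: 'b' from first, 'j' from second => "bj"
Result: ahcjcgbjbj

ahcjcgbjbj


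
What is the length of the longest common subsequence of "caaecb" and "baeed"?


LCS of "caaecb" and "baeed"
DP table:
           b    a    e    e    d
      0    0    0    0    0    0
  c   0    0    0    0    0    0
  a   0    0    1    1    1    1
  a   0    0    1    1    1    1
  e   0    0    1    2    2    2
  c   0    0    1    2    2    2
  b   0    1    1    2    2    2
LCS length = dp[6][5] = 2

2


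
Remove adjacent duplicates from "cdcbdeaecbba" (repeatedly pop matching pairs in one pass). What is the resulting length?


Input: cdcbdeaecbba
Stack-based adjacent duplicate removal:
  Read 'c': push. Stack: c
  Read 'd': push. Stack: cd
  Read 'c': push. Stack: cdc
  Read 'b': push. Stack: cdcb
  Read 'd': push. Stack: cdcbd
  Read 'e': push. Stack: cdcbde
  Read 'a': push. Stack: cdcbdea
  Read 'e': push. Stack: cdcbdeae
  Read 'c': push. Stack: cdcbdeaec
  Read 'b': push. Stack: cdcbdeaecb
  Read 'b': matches stack top 'b' => pop. Stack: cdcbdeaec
  Read 'a': push. Stack: cdcbdeaeca
Final stack: "cdcbdeaeca" (length 10)

10


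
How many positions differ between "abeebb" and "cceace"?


Comparing "abeebb" and "cceace" position by position:
  Position 0: 'a' vs 'c' => DIFFER
  Position 1: 'b' vs 'c' => DIFFER
  Position 2: 'e' vs 'e' => same
  Position 3: 'e' vs 'a' => DIFFER
  Position 4: 'b' vs 'c' => DIFFER
  Position 5: 'b' vs 'e' => DIFFER
Positions that differ: 5

5


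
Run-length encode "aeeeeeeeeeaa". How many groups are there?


Input: aeeeeeeeeeaa
Scanning for consecutive runs:
  Group 1: 'a' x 1 (positions 0-0)
  Group 2: 'e' x 9 (positions 1-9)
  Group 3: 'a' x 2 (positions 10-11)
Total groups: 3

3


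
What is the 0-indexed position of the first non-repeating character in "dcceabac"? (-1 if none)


Input: dcceabac
Character frequencies:
  'a': 2
  'b': 1
  'c': 3
  'd': 1
  'e': 1
Scanning left to right for freq == 1:
  Position 0 ('d'): unique! => answer = 0

0


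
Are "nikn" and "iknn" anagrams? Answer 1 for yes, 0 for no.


Strings: "nikn", "iknn"
Sorted first:  iknn
Sorted second: iknn
Sorted forms match => anagrams

1


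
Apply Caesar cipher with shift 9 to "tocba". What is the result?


Caesar cipher: shift "tocba" by 9
  't' (pos 19) + 9 = pos 2 = 'c'
  'o' (pos 14) + 9 = pos 23 = 'x'
  'c' (pos 2) + 9 = pos 11 = 'l'
  'b' (pos 1) + 9 = pos 10 = 'k'
  'a' (pos 0) + 9 = pos 9 = 'j'
Result: cxlkj

cxlkj


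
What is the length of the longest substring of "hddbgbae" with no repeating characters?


Input: "hddbgbae"
Sliding window (track last position of each char):
  Position 0 ('h'): window [0,0] length 1 -- new best
  Position 1 ('d'): window [0,1] length 2 -- new best
  Position 2 ('d'): repeat (last at 1), move window start to 2
  Position 2 ('d'): window [2,2] length 1
  Position 3 ('b'): window [2,3] length 2
  Position 4 ('g'): window [2,4] length 3 -- new best
  Position 5 ('b'): repeat (last at 3), move window start to 4
  Position 5 ('b'): window [4,5] length 2
  Position 6 ('a'): window [4,6] length 3
  Position 7 ('e'): window [4,7] length 4 -- new best
Longest substring with no repeats: "gbae" with length 4

4


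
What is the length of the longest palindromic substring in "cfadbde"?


Input: "cfadbde"
Checking substrings for palindromes:
  [3:6] "dbd" (len 3) => palindrome
Longest palindromic substring: "dbd" with length 3

3


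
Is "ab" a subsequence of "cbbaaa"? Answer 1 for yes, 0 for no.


Check if "ab" is a subsequence of "cbbaaa"
Greedy scan:
  Position 0 ('c'): no match needed
  Position 1 ('b'): no match needed
  Position 2 ('b'): no match needed
  Position 3 ('a'): matches sub[0] = 'a'
  Position 4 ('a'): no match needed
  Position 5 ('a'): no match needed
Only matched 1/2 characters => not a subsequence

0


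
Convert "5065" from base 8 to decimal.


Input: "5065" in base 8
Positional expansion:
  Digit '5' (value 5) x 8^3 = 2560
  Digit '0' (value 0) x 8^2 = 0
  Digit '6' (value 6) x 8^1 = 48
  Digit '5' (value 5) x 8^0 = 5
Sum = 2613

2613


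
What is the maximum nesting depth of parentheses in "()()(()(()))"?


Input: "()()(()(()))"
Tracking depth:
  Position 0 '(': depth becomes 1
  Position 1 ')': depth becomes 0
  Position 2 '(': depth becomes 1
  Position 3 ')': depth becomes 0
  Position 4 '(': depth becomes 1
  Position 5 '(': depth becomes 2
  Position 6 ')': depth becomes 1
  Position 7 '(': depth becomes 2
  Position 8 '(': depth becomes 3
  Position 9 ')': depth becomes 2
  Position 10 ')': depth becomes 1
  Position 11 ')': depth becomes 0
Maximum depth reached: 3

3


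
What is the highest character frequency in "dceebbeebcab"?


Input: dceebbeebcab
Character counts:
  'a': 1
  'b': 4
  'c': 2
  'd': 1
  'e': 4
Maximum frequency: 4

4


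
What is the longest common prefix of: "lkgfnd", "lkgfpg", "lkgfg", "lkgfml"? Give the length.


Words: lkgfnd, lkgfpg, lkgfg, lkgfml
  Position 0: all 'l' => match
  Position 1: all 'k' => match
  Position 2: all 'g' => match
  Position 3: all 'f' => match
  Position 4: ('n', 'p', 'g', 'm') => mismatch, stop
LCP = "lkgf" (length 4)

4


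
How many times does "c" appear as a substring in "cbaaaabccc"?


Searching for "c" in "cbaaaabccc"
Scanning each position:
  Position 0: "c" => MATCH
  Position 1: "b" => no
  Position 2: "a" => no
  Position 3: "a" => no
  Position 4: "a" => no
  Position 5: "a" => no
  Position 6: "b" => no
  Position 7: "c" => MATCH
  Position 8: "c" => MATCH
  Position 9: "c" => MATCH
Total occurrences: 4

4


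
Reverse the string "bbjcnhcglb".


Input: bbjcnhcglb
Reading characters right to left:
  Position 9: 'b'
  Position 8: 'l'
  Position 7: 'g'
  Position 6: 'c'
  Position 5: 'h'
  Position 4: 'n'
  Position 3: 'c'
  Position 2: 'j'
  Position 1: 'b'
  Position 0: 'b'
Reversed: blgchncjbb

blgchncjbb


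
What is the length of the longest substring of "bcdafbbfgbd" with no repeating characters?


Input: "bcdafbbfgbd"
Sliding window (track last position of each char):
  Position 0 ('b'): window [0,0] length 1 -- new best
  Position 1 ('c'): window [0,1] length 2 -- new best
  Position 2 ('d'): window [0,2] length 3 -- new best
  Position 3 ('a'): window [0,3] length 4 -- new best
  Position 4 ('f'): window [0,4] length 5 -- new best
  Position 5 ('b'): repeat (last at 0), move window start to 1
  Position 5 ('b'): window [1,5] length 5
  Position 6 ('b'): repeat (last at 5), move window start to 6
  Position 6 ('b'): window [6,6] length 1
  Position 7 ('f'): window [6,7] length 2
  Position 8 ('g'): window [6,8] length 3
  Position 9 ('b'): repeat (last at 6), move window start to 7
  Position 9 ('b'): window [7,9] length 3
  Position 10 ('d'): window [7,10] length 4
Longest substring with no repeats: "bcdaf" with length 5

5


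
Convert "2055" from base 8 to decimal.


Input: "2055" in base 8
Positional expansion:
  Digit '2' (value 2) x 8^3 = 1024
  Digit '0' (value 0) x 8^2 = 0
  Digit '5' (value 5) x 8^1 = 40
  Digit '5' (value 5) x 8^0 = 5
Sum = 1069

1069


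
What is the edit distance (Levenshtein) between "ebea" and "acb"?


Computing edit distance: "ebea" -> "acb"
DP table:
           a    c    b
      0    1    2    3
  e   1    1    2    3
  b   2    2    2    2
  e   3    3    3    3
  a   4    3    4    4
Edit distance = dp[4][3] = 4

4


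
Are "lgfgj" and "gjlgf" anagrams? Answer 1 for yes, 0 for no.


Strings: "lgfgj", "gjlgf"
Sorted first:  fggjl
Sorted second: fggjl
Sorted forms match => anagrams

1


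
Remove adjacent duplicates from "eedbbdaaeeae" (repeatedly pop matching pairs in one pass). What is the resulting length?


Input: eedbbdaaeeae
Stack-based adjacent duplicate removal:
  Read 'e': push. Stack: e
  Read 'e': matches stack top 'e' => pop. Stack: (empty)
  Read 'd': push. Stack: d
  Read 'b': push. Stack: db
  Read 'b': matches stack top 'b' => pop. Stack: d
  Read 'd': matches stack top 'd' => pop. Stack: (empty)
  Read 'a': push. Stack: a
  Read 'a': matches stack top 'a' => pop. Stack: (empty)
  Read 'e': push. Stack: e
  Read 'e': matches stack top 'e' => pop. Stack: (empty)
  Read 'a': push. Stack: a
  Read 'e': push. Stack: ae
Final stack: "ae" (length 2)

2


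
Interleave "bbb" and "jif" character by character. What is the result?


Interleaving "bbb" and "jif":
  Position 0: 'b' from first, 'j' from second => "bj"
  Position 1: 'b' from first, 'i' from second => "bi"
  Position 2: 'b' from first, 'f' from second => "bf"
Result: bjbibf

bjbibf


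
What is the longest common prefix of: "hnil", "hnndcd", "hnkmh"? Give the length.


Words: hnil, hnndcd, hnkmh
  Position 0: all 'h' => match
  Position 1: all 'n' => match
  Position 2: ('i', 'n', 'k') => mismatch, stop
LCP = "hn" (length 2)

2


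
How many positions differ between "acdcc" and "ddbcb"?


Comparing "acdcc" and "ddbcb" position by position:
  Position 0: 'a' vs 'd' => DIFFER
  Position 1: 'c' vs 'd' => DIFFER
  Position 2: 'd' vs 'b' => DIFFER
  Position 3: 'c' vs 'c' => same
  Position 4: 'c' vs 'b' => DIFFER
Positions that differ: 4

4


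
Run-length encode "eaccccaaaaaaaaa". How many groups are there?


Input: eaccccaaaaaaaaa
Scanning for consecutive runs:
  Group 1: 'e' x 1 (positions 0-0)
  Group 2: 'a' x 1 (positions 1-1)
  Group 3: 'c' x 4 (positions 2-5)
  Group 4: 'a' x 9 (positions 6-14)
Total groups: 4

4


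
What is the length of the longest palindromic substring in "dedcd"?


Input: "dedcd"
Checking substrings for palindromes:
  [0:3] "ded" (len 3) => palindrome
  [2:5] "dcd" (len 3) => palindrome
Longest palindromic substring: "ded" with length 3

3


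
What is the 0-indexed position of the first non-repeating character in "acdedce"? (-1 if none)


Input: acdedce
Character frequencies:
  'a': 1
  'c': 2
  'd': 2
  'e': 2
Scanning left to right for freq == 1:
  Position 0 ('a'): unique! => answer = 0

0


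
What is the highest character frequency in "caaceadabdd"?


Input: caaceadabdd
Character counts:
  'a': 4
  'b': 1
  'c': 2
  'd': 3
  'e': 1
Maximum frequency: 4

4


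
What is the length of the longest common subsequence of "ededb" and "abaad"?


LCS of "ededb" and "abaad"
DP table:
           a    b    a    a    d
      0    0    0    0    0    0
  e   0    0    0    0    0    0
  d   0    0    0    0    0    1
  e   0    0    0    0    0    1
  d   0    0    0    0    0    1
  b   0    0    1    1    1    1
LCS length = dp[5][5] = 1

1


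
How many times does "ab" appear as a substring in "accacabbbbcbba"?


Searching for "ab" in "accacabbbbcbba"
Scanning each position:
  Position 0: "ac" => no
  Position 1: "cc" => no
  Position 2: "ca" => no
  Position 3: "ac" => no
  Position 4: "ca" => no
  Position 5: "ab" => MATCH
  Position 6: "bb" => no
  Position 7: "bb" => no
  Position 8: "bb" => no
  Position 9: "bc" => no
  Position 10: "cb" => no
  Position 11: "bb" => no
  Position 12: "ba" => no
Total occurrences: 1

1


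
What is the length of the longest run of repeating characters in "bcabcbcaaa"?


Input: "bcabcbcaaa"
Scanning for longest run:
  Position 1 ('c'): new char, reset run to 1
  Position 2 ('a'): new char, reset run to 1
  Position 3 ('b'): new char, reset run to 1
  Position 4 ('c'): new char, reset run to 1
  Position 5 ('b'): new char, reset run to 1
  Position 6 ('c'): new char, reset run to 1
  Position 7 ('a'): new char, reset run to 1
  Position 8 ('a'): continues run of 'a', length=2
  Position 9 ('a'): continues run of 'a', length=3
Longest run: 'a' with length 3

3
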